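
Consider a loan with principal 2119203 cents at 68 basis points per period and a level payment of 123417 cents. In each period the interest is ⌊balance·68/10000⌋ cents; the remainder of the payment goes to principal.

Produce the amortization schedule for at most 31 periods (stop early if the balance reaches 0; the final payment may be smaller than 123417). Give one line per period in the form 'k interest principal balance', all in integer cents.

1 14410 109007 2010196
2 13669 109748 1900448
3 12923 110494 1789954
4 12171 111246 1678708
5 11415 112002 1566706
6 10653 112764 1453942
7 9886 113531 1340411
8 9114 114303 1226108
9 8337 115080 1111028
10 7554 115863 995165
11 6767 116650 878515
12 5973 117444 761071
13 5175 118242 642829
14 4371 119046 523783
15 3561 119856 403927
16 2746 120671 283256
17 1926 121491 161765
18 1100 122317 39448
19 268 39448 0

1. interest=⌊2119203·68/10000⌋=14410; principal=123417-14410=109007; balance=2119203-109007=2010196
2. interest=⌊2010196·68/10000⌋=13669; principal=123417-13669=109748; balance=2010196-109748=1900448
3. interest=⌊1900448·68/10000⌋=12923; principal=123417-12923=110494; balance=1900448-110494=1789954
4. interest=⌊1789954·68/10000⌋=12171; principal=123417-12171=111246; balance=1789954-111246=1678708
5. interest=⌊1678708·68/10000⌋=11415; principal=123417-11415=112002; balance=1678708-112002=1566706
6. interest=⌊1566706·68/10000⌋=10653; principal=123417-10653=112764; balance=1566706-112764=1453942
7. interest=⌊1453942·68/10000⌋=9886; principal=123417-9886=113531; balance=1453942-113531=1340411
8. interest=⌊1340411·68/10000⌋=9114; principal=123417-9114=114303; balance=1340411-114303=1226108
9. interest=⌊1226108·68/10000⌋=8337; principal=123417-8337=115080; balance=1226108-115080=1111028
10. interest=⌊1111028·68/10000⌋=7554; principal=123417-7554=115863; balance=1111028-115863=995165
11. interest=⌊995165·68/10000⌋=6767; principal=123417-6767=116650; balance=995165-116650=878515
12. interest=⌊878515·68/10000⌋=5973; principal=123417-5973=117444; balance=878515-117444=761071
13. interest=⌊761071·68/10000⌋=5175; principal=123417-5175=118242; balance=761071-118242=642829
14. interest=⌊642829·68/10000⌋=4371; principal=123417-4371=119046; balance=642829-119046=523783
15. interest=⌊523783·68/10000⌋=3561; principal=123417-3561=119856; balance=523783-119856=403927
16. interest=⌊403927·68/10000⌋=2746; principal=123417-2746=120671; balance=403927-120671=283256
17. interest=⌊283256·68/10000⌋=1926; principal=123417-1926=121491; balance=283256-121491=161765
18. interest=⌊161765·68/10000⌋=1100; principal=123417-1100=122317; balance=161765-122317=39448
19. interest=⌊39448·68/10000⌋=268; principal=min(123417-268,39448)=39448; balance=39448-39448=0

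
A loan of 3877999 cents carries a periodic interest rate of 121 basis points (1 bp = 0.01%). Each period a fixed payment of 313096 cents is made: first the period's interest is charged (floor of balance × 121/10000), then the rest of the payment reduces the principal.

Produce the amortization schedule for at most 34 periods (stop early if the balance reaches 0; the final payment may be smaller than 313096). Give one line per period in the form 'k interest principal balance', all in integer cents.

1 46923 266173 3611826
2 43703 269393 3342433
3 40443 272653 3069780
4 37144 275952 2793828
5 33805 279291 2514537
6 30425 282671 2231866
7 27005 286091 1945775
8 23543 289553 1656222
9 20040 293056 1363166
10 16494 296602 1066564
11 12905 300191 766373
12 9273 303823 462550
13 5596 307500 155050
14 1876 155050 0

1. interest=⌊3877999·121/10000⌋=46923; principal=313096-46923=266173; balance=3877999-266173=3611826
2. interest=⌊3611826·121/10000⌋=43703; principal=313096-43703=269393; balance=3611826-269393=3342433
3. interest=⌊3342433·121/10000⌋=40443; principal=313096-40443=272653; balance=3342433-272653=3069780
4. interest=⌊3069780·121/10000⌋=37144; principal=313096-37144=275952; balance=3069780-275952=2793828
5. interest=⌊2793828·121/10000⌋=33805; principal=313096-33805=279291; balance=2793828-279291=2514537
6. interest=⌊2514537·121/10000⌋=30425; principal=313096-30425=282671; balance=2514537-282671=2231866
7. interest=⌊2231866·121/10000⌋=27005; principal=313096-27005=286091; balance=2231866-286091=1945775
8. interest=⌊1945775·121/10000⌋=23543; principal=313096-23543=289553; balance=1945775-289553=1656222
9. interest=⌊1656222·121/10000⌋=20040; principal=313096-20040=293056; balance=1656222-293056=1363166
10. interest=⌊1363166·121/10000⌋=16494; principal=313096-16494=296602; balance=1363166-296602=1066564
11. interest=⌊1066564·121/10000⌋=12905; principal=313096-12905=300191; balance=1066564-300191=766373
12. interest=⌊766373·121/10000⌋=9273; principal=313096-9273=303823; balance=766373-303823=462550
13. interest=⌊462550·121/10000⌋=5596; principal=313096-5596=307500; balance=462550-307500=155050
14. interest=⌊155050·121/10000⌋=1876; principal=min(313096-1876,155050)=155050; balance=155050-155050=0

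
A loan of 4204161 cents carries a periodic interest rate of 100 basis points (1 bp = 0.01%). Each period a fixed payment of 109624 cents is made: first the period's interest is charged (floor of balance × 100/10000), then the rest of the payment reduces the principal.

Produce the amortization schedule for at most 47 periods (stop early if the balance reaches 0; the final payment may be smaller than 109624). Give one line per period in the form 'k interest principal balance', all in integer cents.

1. interest=⌊4204161·100/10000⌋=42041; principal=109624-42041=67583; balance=4204161-67583=4136578
2. interest=⌊4136578·100/10000⌋=41365; principal=109624-41365=68259; balance=4136578-68259=4068319
3. interest=⌊4068319·100/10000⌋=40683; principal=109624-40683=68941; balance=4068319-68941=3999378
4. interest=⌊3999378·100/10000⌋=39993; principal=109624-39993=69631; balance=3999378-69631=3929747
5. interest=⌊3929747·100/10000⌋=39297; principal=109624-39297=70327; balance=3929747-70327=3859420
6. interest=⌊3859420·100/10000⌋=38594; principal=109624-38594=71030; balance=3859420-71030=3788390
7. interest=⌊3788390·100/10000⌋=37883; principal=109624-37883=71741; balance=3788390-71741=3716649
8. interest=⌊3716649·100/10000⌋=37166; principal=109624-37166=72458; balance=3716649-72458=3644191
9. interest=⌊3644191·100/10000⌋=36441; principal=109624-36441=73183; balance=3644191-73183=3571008
10. interest=⌊3571008·100/10000⌋=35710; principal=109624-35710=73914; balance=3571008-73914=3497094
11. interest=⌊3497094·100/10000⌋=34970; principal=109624-34970=74654; balance=3497094-74654=3422440
12. interest=⌊3422440·100/10000⌋=34224; principal=109624-34224=75400; balance=3422440-75400=3347040
13. interest=⌊3347040·100/10000⌋=33470; principal=109624-33470=76154; balance=3347040-76154=3270886
14. interest=⌊3270886·100/10000⌋=32708; principal=109624-32708=76916; balance=3270886-76916=3193970
15. interest=⌊3193970·100/10000⌋=31939; principal=109624-31939=77685; balance=3193970-77685=3116285
16. interest=⌊3116285·100/10000⌋=31162; principal=109624-31162=78462; balance=3116285-78462=3037823
17. interest=⌊3037823·100/10000⌋=30378; principal=109624-30378=79246; balance=3037823-79246=2958577
18. interest=⌊2958577·100/10000⌋=29585; principal=109624-29585=80039; balance=2958577-80039=2878538
19. interest=⌊2878538·100/10000⌋=28785; principal=109624-28785=80839; balance=2878538-80839=2797699
20. interest=⌊2797699·100/10000⌋=27976; principal=109624-27976=81648; balance=2797699-81648=2716051
21. interest=⌊2716051·100/10000⌋=27160; principal=109624-27160=82464; balance=2716051-82464=2633587
22. interest=⌊2633587·100/10000⌋=26335; principal=109624-26335=83289; balance=2633587-83289=2550298
23. interest=⌊2550298·100/10000⌋=25502; principal=109624-25502=84122; balance=2550298-84122=2466176
24. interest=⌊2466176·100/10000⌋=24661; principal=109624-24661=84963; balance=2466176-84963=2381213
25. interest=⌊2381213·100/10000⌋=23812; principal=109624-23812=85812; balance=2381213-85812=2295401
26. interest=⌊2295401·100/10000⌋=22954; principal=109624-22954=86670; balance=2295401-86670=2208731
27. interest=⌊2208731·100/10000⌋=22087; principal=109624-22087=87537; balance=2208731-87537=2121194
28. interest=⌊2121194·100/10000⌋=21211; principal=109624-21211=88413; balance=2121194-88413=2032781
29. interest=⌊2032781·100/10000⌋=20327; principal=109624-20327=89297; balance=2032781-89297=1943484
30. interest=⌊1943484·100/10000⌋=19434; principal=109624-19434=90190; balance=1943484-90190=1853294
31. interest=⌊1853294·100/10000⌋=18532; principal=109624-18532=91092; balance=1853294-91092=1762202
32. interest=⌊1762202·100/10000⌋=17622; principal=109624-17622=92002; balance=1762202-92002=1670200
33. interest=⌊1670200·100/10000⌋=16702; principal=109624-16702=92922; balance=1670200-92922=1577278
34. interest=⌊1577278·100/10000⌋=15772; principal=109624-15772=93852; balance=1577278-93852=1483426
35. interest=⌊1483426·100/10000⌋=14834; principal=109624-14834=94790; balance=1483426-94790=1388636
36. interest=⌊1388636·100/10000⌋=13886; principal=109624-13886=95738; balance=1388636-95738=1292898
37. interest=⌊1292898·100/10000⌋=12928; principal=109624-12928=96696; balance=1292898-96696=1196202
38. interest=⌊1196202·100/10000⌋=11962; principal=109624-11962=97662; balance=1196202-97662=1098540
39. interest=⌊1098540·100/10000⌋=10985; principal=109624-10985=98639; balance=1098540-98639=999901
40. interest=⌊999901·100/10000⌋=9999; principal=109624-9999=99625; balance=999901-99625=900276
41. interest=⌊900276·100/10000⌋=9002; principal=109624-9002=100622; balance=900276-100622=799654
42. interest=⌊799654·100/10000⌋=7996; principal=109624-7996=101628; balance=799654-101628=698026
43. interest=⌊698026·100/10000⌋=6980; principal=109624-6980=102644; balance=698026-102644=595382
44. interest=⌊595382·100/10000⌋=5953; principal=109624-5953=103671; balance=595382-103671=491711
45. interest=⌊491711·100/10000⌋=4917; principal=109624-4917=104707; balance=491711-104707=387004
46. interest=⌊387004·100/10000⌋=3870; principal=109624-3870=105754; balance=387004-105754=281250
47. interest=⌊281250·100/10000⌋=2812; principal=109624-2812=106812; balance=281250-106812=174438

1 42041 67583 4136578
2 41365 68259 4068319
3 40683 68941 3999378
4 39993 69631 3929747
5 39297 70327 3859420
6 38594 71030 3788390
7 37883 71741 3716649
8 37166 72458 3644191
9 36441 73183 3571008
10 35710 73914 3497094
11 34970 74654 3422440
12 34224 75400 3347040
13 33470 76154 3270886
14 32708 76916 3193970
15 31939 77685 3116285
16 31162 78462 3037823
17 30378 79246 2958577
18 29585 80039 2878538
19 28785 80839 2797699
20 27976 81648 2716051
21 27160 82464 2633587
22 26335 83289 2550298
23 25502 84122 2466176
24 24661 84963 2381213
25 23812 85812 2295401
26 22954 86670 2208731
27 22087 87537 2121194
28 21211 88413 2032781
29 20327 89297 1943484
30 19434 90190 1853294
31 18532 91092 1762202
32 17622 92002 1670200
33 16702 92922 1577278
34 15772 93852 1483426
35 14834 94790 1388636
36 13886 95738 1292898
37 12928 96696 1196202
38 11962 97662 1098540
39 10985 98639 999901
40 9999 99625 900276
41 9002 100622 799654
42 7996 101628 698026
43 6980 102644 595382
44 5953 103671 491711
45 4917 104707 387004
46 3870 105754 281250
47 2812 106812 174438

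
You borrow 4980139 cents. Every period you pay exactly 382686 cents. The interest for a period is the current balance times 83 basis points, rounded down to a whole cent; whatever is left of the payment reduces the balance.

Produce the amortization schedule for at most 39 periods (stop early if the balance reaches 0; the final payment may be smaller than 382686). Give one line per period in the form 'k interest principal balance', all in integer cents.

1. interest=⌊4980139·83/10000⌋=41335; principal=382686-41335=341351; balance=4980139-341351=4638788
2. interest=⌊4638788·83/10000⌋=38501; principal=382686-38501=344185; balance=4638788-344185=4294603
3. interest=⌊4294603·83/10000⌋=35645; principal=382686-35645=347041; balance=4294603-347041=3947562
4. interest=⌊3947562·83/10000⌋=32764; principal=382686-32764=349922; balance=3947562-349922=3597640
5. interest=⌊3597640·83/10000⌋=29860; principal=382686-29860=352826; balance=3597640-352826=3244814
6. interest=⌊3244814·83/10000⌋=26931; principal=382686-26931=355755; balance=3244814-355755=2889059
7. interest=⌊2889059·83/10000⌋=23979; principal=382686-23979=358707; balance=2889059-358707=2530352
8. interest=⌊2530352·83/10000⌋=21001; principal=382686-21001=361685; balance=2530352-361685=2168667
9. interest=⌊2168667·83/10000⌋=17999; principal=382686-17999=364687; balance=2168667-364687=1803980
10. interest=⌊1803980·83/10000⌋=14973; principal=382686-14973=367713; balance=1803980-367713=1436267
11. interest=⌊1436267·83/10000⌋=11921; principal=382686-11921=370765; balance=1436267-370765=1065502
12. interest=⌊1065502·83/10000⌋=8843; principal=382686-8843=373843; balance=1065502-373843=691659
13. interest=⌊691659·83/10000⌋=5740; principal=382686-5740=376946; balance=691659-376946=314713
14. interest=⌊314713·83/10000⌋=2612; principal=min(382686-2612,314713)=314713; balance=314713-314713=0

1 41335 341351 4638788
2 38501 344185 4294603
3 35645 347041 3947562
4 32764 349922 3597640
5 29860 352826 3244814
6 26931 355755 2889059
7 23979 358707 2530352
8 21001 361685 2168667
9 17999 364687 1803980
10 14973 367713 1436267
11 11921 370765 1065502
12 8843 373843 691659
13 5740 376946 314713
14 2612 314713 0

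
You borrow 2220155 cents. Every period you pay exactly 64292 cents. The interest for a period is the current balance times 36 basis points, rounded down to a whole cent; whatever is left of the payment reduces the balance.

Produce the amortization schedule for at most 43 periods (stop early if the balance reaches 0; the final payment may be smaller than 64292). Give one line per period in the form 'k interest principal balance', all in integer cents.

1 7992 56300 2163855
2 7789 56503 2107352
3 7586 56706 2050646
4 7382 56910 1993736
5 7177 57115 1936621
6 6971 57321 1879300
7 6765 57527 1821773
8 6558 57734 1764039
9 6350 57942 1706097
10 6141 58151 1647946
11 5932 58360 1589586
12 5722 58570 1531016
13 5511 58781 1472235
14 5300 58992 1413243
15 5087 59205 1354038
16 4874 59418 1294620
17 4660 59632 1234988
18 4445 59847 1175141
19 4230 60062 1115079
20 4014 60278 1054801
21 3797 60495 994306
22 3579 60713 933593
23 3360 60932 872661
24 3141 61151 811510
25 2921 61371 750139
26 2700 61592 688547
27 2478 61814 626733
28 2256 62036 564697
29 2032 62260 502437
30 1808 62484 439953
31 1583 62709 377244
32 1358 62934 314310
33 1131 63161 251149
34 904 63388 187761
35 675 63617 124144
36 446 63846 60298
37 217 60298 0

1. interest=⌊2220155·36/10000⌋=7992; principal=64292-7992=56300; balance=2220155-56300=2163855
2. interest=⌊2163855·36/10000⌋=7789; principal=64292-7789=56503; balance=2163855-56503=2107352
3. interest=⌊2107352·36/10000⌋=7586; principal=64292-7586=56706; balance=2107352-56706=2050646
4. interest=⌊2050646·36/10000⌋=7382; principal=64292-7382=56910; balance=2050646-56910=1993736
5. interest=⌊1993736·36/10000⌋=7177; principal=64292-7177=57115; balance=1993736-57115=1936621
6. interest=⌊1936621·36/10000⌋=6971; principal=64292-6971=57321; balance=1936621-57321=1879300
7. interest=⌊1879300·36/10000⌋=6765; principal=64292-6765=57527; balance=1879300-57527=1821773
8. interest=⌊1821773·36/10000⌋=6558; principal=64292-6558=57734; balance=1821773-57734=1764039
9. interest=⌊1764039·36/10000⌋=6350; principal=64292-6350=57942; balance=1764039-57942=1706097
10. interest=⌊1706097·36/10000⌋=6141; principal=64292-6141=58151; balance=1706097-58151=1647946
11. interest=⌊1647946·36/10000⌋=5932; principal=64292-5932=58360; balance=1647946-58360=1589586
12. interest=⌊1589586·36/10000⌋=5722; principal=64292-5722=58570; balance=1589586-58570=1531016
13. interest=⌊1531016·36/10000⌋=5511; principal=64292-5511=58781; balance=1531016-58781=1472235
14. interest=⌊1472235·36/10000⌋=5300; principal=64292-5300=58992; balance=1472235-58992=1413243
15. interest=⌊1413243·36/10000⌋=5087; principal=64292-5087=59205; balance=1413243-59205=1354038
16. interest=⌊1354038·36/10000⌋=4874; principal=64292-4874=59418; balance=1354038-59418=1294620
17. interest=⌊1294620·36/10000⌋=4660; principal=64292-4660=59632; balance=1294620-59632=1234988
18. interest=⌊1234988·36/10000⌋=4445; principal=64292-4445=59847; balance=1234988-59847=1175141
19. interest=⌊1175141·36/10000⌋=4230; principal=64292-4230=60062; balance=1175141-60062=1115079
20. interest=⌊1115079·36/10000⌋=4014; principal=64292-4014=60278; balance=1115079-60278=1054801
21. interest=⌊1054801·36/10000⌋=3797; principal=64292-3797=60495; balance=1054801-60495=994306
22. interest=⌊994306·36/10000⌋=3579; principal=64292-3579=60713; balance=994306-60713=933593
23. interest=⌊933593·36/10000⌋=3360; principal=64292-3360=60932; balance=933593-60932=872661
24. interest=⌊872661·36/10000⌋=3141; principal=64292-3141=61151; balance=872661-61151=811510
25. interest=⌊811510·36/10000⌋=2921; principal=64292-2921=61371; balance=811510-61371=750139
26. interest=⌊750139·36/10000⌋=2700; principal=64292-2700=61592; balance=750139-61592=688547
27. interest=⌊688547·36/10000⌋=2478; principal=64292-2478=61814; balance=688547-61814=626733
28. interest=⌊626733·36/10000⌋=2256; principal=64292-2256=62036; balance=626733-62036=564697
29. interest=⌊564697·36/10000⌋=2032; principal=64292-2032=62260; balance=564697-62260=502437
30. interest=⌊502437·36/10000⌋=1808; principal=64292-1808=62484; balance=502437-62484=439953
31. interest=⌊439953·36/10000⌋=1583; principal=64292-1583=62709; balance=439953-62709=377244
32. interest=⌊377244·36/10000⌋=1358; principal=64292-1358=62934; balance=377244-62934=314310
33. interest=⌊314310·36/10000⌋=1131; principal=64292-1131=63161; balance=314310-63161=251149
34. interest=⌊251149·36/10000⌋=904; principal=64292-904=63388; balance=251149-63388=187761
35. interest=⌊187761·36/10000⌋=675; principal=64292-675=63617; balance=187761-63617=124144
36. interest=⌊124144·36/10000⌋=446; principal=64292-446=63846; balance=124144-63846=60298
37. interest=⌊60298·36/10000⌋=217; principal=min(64292-217,60298)=60298; balance=60298-60298=0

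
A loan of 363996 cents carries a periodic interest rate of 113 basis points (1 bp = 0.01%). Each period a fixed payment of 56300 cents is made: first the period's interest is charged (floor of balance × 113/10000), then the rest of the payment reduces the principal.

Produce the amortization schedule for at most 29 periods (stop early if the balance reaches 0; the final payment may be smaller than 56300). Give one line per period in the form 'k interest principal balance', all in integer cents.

1 4113 52187 311809
2 3523 52777 259032
3 2927 53373 205659
4 2323 53977 151682
5 1714 54586 97096
6 1097 55203 41893
7 473 41893 0

1. interest=⌊363996·113/10000⌋=4113; principal=56300-4113=52187; balance=363996-52187=311809
2. interest=⌊311809·113/10000⌋=3523; principal=56300-3523=52777; balance=311809-52777=259032
3. interest=⌊259032·113/10000⌋=2927; principal=56300-2927=53373; balance=259032-53373=205659
4. interest=⌊205659·113/10000⌋=2323; principal=56300-2323=53977; balance=205659-53977=151682
5. interest=⌊151682·113/10000⌋=1714; principal=56300-1714=54586; balance=151682-54586=97096
6. interest=⌊97096·113/10000⌋=1097; principal=56300-1097=55203; balance=97096-55203=41893
7. interest=⌊41893·113/10000⌋=473; principal=min(56300-473,41893)=41893; balance=41893-41893=0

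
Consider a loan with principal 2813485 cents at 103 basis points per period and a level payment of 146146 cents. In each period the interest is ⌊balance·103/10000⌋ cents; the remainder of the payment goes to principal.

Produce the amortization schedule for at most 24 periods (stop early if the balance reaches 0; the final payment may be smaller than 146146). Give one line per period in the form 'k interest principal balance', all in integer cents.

1 28978 117168 2696317
2 27772 118374 2577943
3 26552 119594 2458349
4 25320 120826 2337523
5 24076 122070 2215453
6 22819 123327 2092126
7 21548 124598 1967528
8 20265 125881 1841647
9 18968 127178 1714469
10 17659 128487 1585982
11 16335 129811 1456171
12 14998 131148 1325023
13 13647 132499 1192524
14 12282 133864 1058660
15 10904 135242 923418
16 9511 136635 786783
17 8103 138043 648740
18 6682 139464 509276
19 5245 140901 368375
20 3794 142352 226023
21 2328 143818 82205
22 846 82205 0

1. interest=⌊2813485·103/10000⌋=28978; principal=146146-28978=117168; balance=2813485-117168=2696317
2. interest=⌊2696317·103/10000⌋=27772; principal=146146-27772=118374; balance=2696317-118374=2577943
3. interest=⌊2577943·103/10000⌋=26552; principal=146146-26552=119594; balance=2577943-119594=2458349
4. interest=⌊2458349·103/10000⌋=25320; principal=146146-25320=120826; balance=2458349-120826=2337523
5. interest=⌊2337523·103/10000⌋=24076; principal=146146-24076=122070; balance=2337523-122070=2215453
6. interest=⌊2215453·103/10000⌋=22819; principal=146146-22819=123327; balance=2215453-123327=2092126
7. interest=⌊2092126·103/10000⌋=21548; principal=146146-21548=124598; balance=2092126-124598=1967528
8. interest=⌊1967528·103/10000⌋=20265; principal=146146-20265=125881; balance=1967528-125881=1841647
9. interest=⌊1841647·103/10000⌋=18968; principal=146146-18968=127178; balance=1841647-127178=1714469
10. interest=⌊1714469·103/10000⌋=17659; principal=146146-17659=128487; balance=1714469-128487=1585982
11. interest=⌊1585982·103/10000⌋=16335; principal=146146-16335=129811; balance=1585982-129811=1456171
12. interest=⌊1456171·103/10000⌋=14998; principal=146146-14998=131148; balance=1456171-131148=1325023
13. interest=⌊1325023·103/10000⌋=13647; principal=146146-13647=132499; balance=1325023-132499=1192524
14. interest=⌊1192524·103/10000⌋=12282; principal=146146-12282=133864; balance=1192524-133864=1058660
15. interest=⌊1058660·103/10000⌋=10904; principal=146146-10904=135242; balance=1058660-135242=923418
16. interest=⌊923418·103/10000⌋=9511; principal=146146-9511=136635; balance=923418-136635=786783
17. interest=⌊786783·103/10000⌋=8103; principal=146146-8103=138043; balance=786783-138043=648740
18. interest=⌊648740·103/10000⌋=6682; principal=146146-6682=139464; balance=648740-139464=509276
19. interest=⌊509276·103/10000⌋=5245; principal=146146-5245=140901; balance=509276-140901=368375
20. interest=⌊368375·103/10000⌋=3794; principal=146146-3794=142352; balance=368375-142352=226023
21. interest=⌊226023·103/10000⌋=2328; principal=146146-2328=143818; balance=226023-143818=82205
22. interest=⌊82205·103/10000⌋=846; principal=min(146146-846,82205)=82205; balance=82205-82205=0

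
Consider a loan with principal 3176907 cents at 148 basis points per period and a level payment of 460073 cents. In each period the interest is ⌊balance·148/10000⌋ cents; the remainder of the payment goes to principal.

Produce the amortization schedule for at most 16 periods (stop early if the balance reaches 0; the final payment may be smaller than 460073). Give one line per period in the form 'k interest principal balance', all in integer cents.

1. interest=⌊3176907·148/10000⌋=47018; principal=460073-47018=413055; balance=3176907-413055=2763852
2. interest=⌊2763852·148/10000⌋=40905; principal=460073-40905=419168; balance=2763852-419168=2344684
3. interest=⌊2344684·148/10000⌋=34701; principal=460073-34701=425372; balance=2344684-425372=1919312
4. interest=⌊1919312·148/10000⌋=28405; principal=460073-28405=431668; balance=1919312-431668=1487644
5. interest=⌊1487644·148/10000⌋=22017; principal=460073-22017=438056; balance=1487644-438056=1049588
6. interest=⌊1049588·148/10000⌋=15533; principal=460073-15533=444540; balance=1049588-444540=605048
7. interest=⌊605048·148/10000⌋=8954; principal=460073-8954=451119; balance=605048-451119=153929
8. interest=⌊153929·148/10000⌋=2278; principal=min(460073-2278,153929)=153929; balance=153929-153929=0

1 47018 413055 2763852
2 40905 419168 2344684
3 34701 425372 1919312
4 28405 431668 1487644
5 22017 438056 1049588
6 15533 444540 605048
7 8954 451119 153929
8 2278 153929 0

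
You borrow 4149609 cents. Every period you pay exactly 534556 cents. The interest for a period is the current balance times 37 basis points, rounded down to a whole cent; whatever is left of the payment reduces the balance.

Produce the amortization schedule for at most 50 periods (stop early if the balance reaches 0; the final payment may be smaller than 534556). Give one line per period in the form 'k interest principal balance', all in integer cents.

1. interest=⌊4149609·37/10000⌋=15353; principal=534556-15353=519203; balance=4149609-519203=3630406
2. interest=⌊3630406·37/10000⌋=13432; principal=534556-13432=521124; balance=3630406-521124=3109282
3. interest=⌊3109282·37/10000⌋=11504; principal=534556-11504=523052; balance=3109282-523052=2586230
4. interest=⌊2586230·37/10000⌋=9569; principal=534556-9569=524987; balance=2586230-524987=2061243
5. interest=⌊2061243·37/10000⌋=7626; principal=534556-7626=526930; balance=2061243-526930=1534313
6. interest=⌊1534313·37/10000⌋=5676; principal=534556-5676=528880; balance=1534313-528880=1005433
7. interest=⌊1005433·37/10000⌋=3720; principal=534556-3720=530836; balance=1005433-530836=474597
8. interest=⌊474597·37/10000⌋=1756; principal=min(534556-1756,474597)=474597; balance=474597-474597=0

1 15353 519203 3630406
2 13432 521124 3109282
3 11504 523052 2586230
4 9569 524987 2061243
5 7626 526930 1534313
6 5676 528880 1005433
7 3720 530836 474597
8 1756 474597 0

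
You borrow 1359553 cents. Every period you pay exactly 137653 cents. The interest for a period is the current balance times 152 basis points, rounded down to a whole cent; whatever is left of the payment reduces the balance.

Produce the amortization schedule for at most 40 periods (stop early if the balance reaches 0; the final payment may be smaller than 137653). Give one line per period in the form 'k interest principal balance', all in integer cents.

1 20665 116988 1242565
2 18886 118767 1123798
3 17081 120572 1003226
4 15249 122404 880822
5 13388 124265 756557
6 11499 126154 630403
7 9582 128071 502332
8 7635 130018 372314
9 5659 131994 240320
10 3652 134001 106319
11 1616 106319 0

1. interest=⌊1359553·152/10000⌋=20665; principal=137653-20665=116988; balance=1359553-116988=1242565
2. interest=⌊1242565·152/10000⌋=18886; principal=137653-18886=118767; balance=1242565-118767=1123798
3. interest=⌊1123798·152/10000⌋=17081; principal=137653-17081=120572; balance=1123798-120572=1003226
4. interest=⌊1003226·152/10000⌋=15249; principal=137653-15249=122404; balance=1003226-122404=880822
5. interest=⌊880822·152/10000⌋=13388; principal=137653-13388=124265; balance=880822-124265=756557
6. interest=⌊756557·152/10000⌋=11499; principal=137653-11499=126154; balance=756557-126154=630403
7. interest=⌊630403·152/10000⌋=9582; principal=137653-9582=128071; balance=630403-128071=502332
8. interest=⌊502332·152/10000⌋=7635; principal=137653-7635=130018; balance=502332-130018=372314
9. interest=⌊372314·152/10000⌋=5659; principal=137653-5659=131994; balance=372314-131994=240320
10. interest=⌊240320·152/10000⌋=3652; principal=137653-3652=134001; balance=240320-134001=106319
11. interest=⌊106319·152/10000⌋=1616; principal=min(137653-1616,106319)=106319; balance=106319-106319=0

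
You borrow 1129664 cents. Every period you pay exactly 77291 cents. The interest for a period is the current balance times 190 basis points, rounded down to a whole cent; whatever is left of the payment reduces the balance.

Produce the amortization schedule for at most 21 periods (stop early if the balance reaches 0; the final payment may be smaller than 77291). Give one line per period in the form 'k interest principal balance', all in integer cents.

1 21463 55828 1073836
2 20402 56889 1016947
3 19321 57970 958977
4 18220 59071 899906
5 17098 60193 839713
6 15954 61337 778376
7 14789 62502 715874
8 13601 63690 652184
9 12391 64900 587284
10 11158 66133 521151
11 9901 67390 453761
12 8621 68670 385091
13 7316 69975 315116
14 5987 71304 243812
15 4632 72659 171153
16 3251 74040 97113
17 1845 75446 21667
18 411 21667 0

1. interest=⌊1129664·190/10000⌋=21463; principal=77291-21463=55828; balance=1129664-55828=1073836
2. interest=⌊1073836·190/10000⌋=20402; principal=77291-20402=56889; balance=1073836-56889=1016947
3. interest=⌊1016947·190/10000⌋=19321; principal=77291-19321=57970; balance=1016947-57970=958977
4. interest=⌊958977·190/10000⌋=18220; principal=77291-18220=59071; balance=958977-59071=899906
5. interest=⌊899906·190/10000⌋=17098; principal=77291-17098=60193; balance=899906-60193=839713
6. interest=⌊839713·190/10000⌋=15954; principal=77291-15954=61337; balance=839713-61337=778376
7. interest=⌊778376·190/10000⌋=14789; principal=77291-14789=62502; balance=778376-62502=715874
8. interest=⌊715874·190/10000⌋=13601; principal=77291-13601=63690; balance=715874-63690=652184
9. interest=⌊652184·190/10000⌋=12391; principal=77291-12391=64900; balance=652184-64900=587284
10. interest=⌊587284·190/10000⌋=11158; principal=77291-11158=66133; balance=587284-66133=521151
11. interest=⌊521151·190/10000⌋=9901; principal=77291-9901=67390; balance=521151-67390=453761
12. interest=⌊453761·190/10000⌋=8621; principal=77291-8621=68670; balance=453761-68670=385091
13. interest=⌊385091·190/10000⌋=7316; principal=77291-7316=69975; balance=385091-69975=315116
14. interest=⌊315116·190/10000⌋=5987; principal=77291-5987=71304; balance=315116-71304=243812
15. interest=⌊243812·190/10000⌋=4632; principal=77291-4632=72659; balance=243812-72659=171153
16. interest=⌊171153·190/10000⌋=3251; principal=77291-3251=74040; balance=171153-74040=97113
17. interest=⌊97113·190/10000⌋=1845; principal=77291-1845=75446; balance=97113-75446=21667
18. interest=⌊21667·190/10000⌋=411; principal=min(77291-411,21667)=21667; balance=21667-21667=0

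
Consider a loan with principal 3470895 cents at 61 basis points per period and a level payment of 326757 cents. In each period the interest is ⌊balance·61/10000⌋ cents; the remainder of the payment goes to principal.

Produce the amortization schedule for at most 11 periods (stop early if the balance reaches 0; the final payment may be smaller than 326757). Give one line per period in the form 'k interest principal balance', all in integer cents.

1 21172 305585 3165310
2 19308 307449 2857861
3 17432 309325 2548536
4 15546 311211 2237325
5 13647 313110 1924215
6 11737 315020 1609195
7 9816 316941 1292254
8 7882 318875 973379
9 5937 320820 652559
10 3980 322777 329782
11 2011 324746 5036

1. interest=⌊3470895·61/10000⌋=21172; principal=326757-21172=305585; balance=3470895-305585=3165310
2. interest=⌊3165310·61/10000⌋=19308; principal=326757-19308=307449; balance=3165310-307449=2857861
3. interest=⌊2857861·61/10000⌋=17432; principal=326757-17432=309325; balance=2857861-309325=2548536
4. interest=⌊2548536·61/10000⌋=15546; principal=326757-15546=311211; balance=2548536-311211=2237325
5. interest=⌊2237325·61/10000⌋=13647; principal=326757-13647=313110; balance=2237325-313110=1924215
6. interest=⌊1924215·61/10000⌋=11737; principal=326757-11737=315020; balance=1924215-315020=1609195
7. interest=⌊1609195·61/10000⌋=9816; principal=326757-9816=316941; balance=1609195-316941=1292254
8. interest=⌊1292254·61/10000⌋=7882; principal=326757-7882=318875; balance=1292254-318875=973379
9. interest=⌊973379·61/10000⌋=5937; principal=326757-5937=320820; balance=973379-320820=652559
10. interest=⌊652559·61/10000⌋=3980; principal=326757-3980=322777; balance=652559-322777=329782
11. interest=⌊329782·61/10000⌋=2011; principal=326757-2011=324746; balance=329782-324746=5036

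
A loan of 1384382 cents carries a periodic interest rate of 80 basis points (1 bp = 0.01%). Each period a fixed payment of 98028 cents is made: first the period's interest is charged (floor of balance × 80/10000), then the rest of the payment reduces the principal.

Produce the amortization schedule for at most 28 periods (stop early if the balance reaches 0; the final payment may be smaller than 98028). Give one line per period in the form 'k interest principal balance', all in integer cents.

1. interest=⌊1384382·80/10000⌋=11075; principal=98028-11075=86953; balance=1384382-86953=1297429
2. interest=⌊1297429·80/10000⌋=10379; principal=98028-10379=87649; balance=1297429-87649=1209780
3. interest=⌊1209780·80/10000⌋=9678; principal=98028-9678=88350; balance=1209780-88350=1121430
4. interest=⌊1121430·80/10000⌋=8971; principal=98028-8971=89057; balance=1121430-89057=1032373
5. interest=⌊1032373·80/10000⌋=8258; principal=98028-8258=89770; balance=1032373-89770=942603
6. interest=⌊942603·80/10000⌋=7540; principal=98028-7540=90488; balance=942603-90488=852115
7. interest=⌊852115·80/10000⌋=6816; principal=98028-6816=91212; balance=852115-91212=760903
8. interest=⌊760903·80/10000⌋=6087; principal=98028-6087=91941; balance=760903-91941=668962
9. interest=⌊668962·80/10000⌋=5351; principal=98028-5351=92677; balance=668962-92677=576285
10. interest=⌊576285·80/10000⌋=4610; principal=98028-4610=93418; balance=576285-93418=482867
11. interest=⌊482867·80/10000⌋=3862; principal=98028-3862=94166; balance=482867-94166=388701
12. interest=⌊388701·80/10000⌋=3109; principal=98028-3109=94919; balance=388701-94919=293782
13. interest=⌊293782·80/10000⌋=2350; principal=98028-2350=95678; balance=293782-95678=198104
14. interest=⌊198104·80/10000⌋=1584; principal=98028-1584=96444; balance=198104-96444=101660
15. interest=⌊101660·80/10000⌋=813; principal=98028-813=97215; balance=101660-97215=4445
16. interest=⌊4445·80/10000⌋=35; principal=min(98028-35,4445)=4445; balance=4445-4445=0

1 11075 86953 1297429
2 10379 87649 1209780
3 9678 88350 1121430
4 8971 89057 1032373
5 8258 89770 942603
6 7540 90488 852115
7 6816 91212 760903
8 6087 91941 668962
9 5351 92677 576285
10 4610 93418 482867
11 3862 94166 388701
12 3109 94919 293782
13 2350 95678 198104
14 1584 96444 101660
15 813 97215 4445
16 35 4445 0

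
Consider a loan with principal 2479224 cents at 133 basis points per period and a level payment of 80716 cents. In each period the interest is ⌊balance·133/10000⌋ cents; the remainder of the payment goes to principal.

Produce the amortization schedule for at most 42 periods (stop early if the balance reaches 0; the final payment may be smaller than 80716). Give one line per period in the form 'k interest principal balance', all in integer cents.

1. interest=⌊2479224·133/10000⌋=32973; principal=80716-32973=47743; balance=2479224-47743=2431481
2. interest=⌊2431481·133/10000⌋=32338; principal=80716-32338=48378; balance=2431481-48378=2383103
3. interest=⌊2383103·133/10000⌋=31695; principal=80716-31695=49021; balance=2383103-49021=2334082
4. interest=⌊2334082·133/10000⌋=31043; principal=80716-31043=49673; balance=2334082-49673=2284409
5. interest=⌊2284409·133/10000⌋=30382; principal=80716-30382=50334; balance=2284409-50334=2234075
6. interest=⌊2234075·133/10000⌋=29713; principal=80716-29713=51003; balance=2234075-51003=2183072
7. interest=⌊2183072·133/10000⌋=29034; principal=80716-29034=51682; balance=2183072-51682=2131390
8. interest=⌊2131390·133/10000⌋=28347; principal=80716-28347=52369; balance=2131390-52369=2079021
9. interest=⌊2079021·133/10000⌋=27650; principal=80716-27650=53066; balance=2079021-53066=2025955
10. interest=⌊2025955·133/10000⌋=26945; principal=80716-26945=53771; balance=2025955-53771=1972184
11. interest=⌊1972184·133/10000⌋=26230; principal=80716-26230=54486; balance=1972184-54486=1917698
12. interest=⌊1917698·133/10000⌋=25505; principal=80716-25505=55211; balance=1917698-55211=1862487
13. interest=⌊1862487·133/10000⌋=24771; principal=80716-24771=55945; balance=1862487-55945=1806542
14. interest=⌊1806542·133/10000⌋=24027; principal=80716-24027=56689; balance=1806542-56689=1749853
15. interest=⌊1749853·133/10000⌋=23273; principal=80716-23273=57443; balance=1749853-57443=1692410
16. interest=⌊1692410·133/10000⌋=22509; principal=80716-22509=58207; balance=1692410-58207=1634203
17. interest=⌊1634203·133/10000⌋=21734; principal=80716-21734=58982; balance=1634203-58982=1575221
18. interest=⌊1575221·133/10000⌋=20950; principal=80716-20950=59766; balance=1575221-59766=1515455
19. interest=⌊1515455·133/10000⌋=20155; principal=80716-20155=60561; balance=1515455-60561=1454894
20. interest=⌊1454894·133/10000⌋=19350; principal=80716-19350=61366; balance=1454894-61366=1393528
21. interest=⌊1393528·133/10000⌋=18533; principal=80716-18533=62183; balance=1393528-62183=1331345
22. interest=⌊1331345·133/10000⌋=17706; principal=80716-17706=63010; balance=1331345-63010=1268335
23. interest=⌊1268335·133/10000⌋=16868; principal=80716-16868=63848; balance=1268335-63848=1204487
24. interest=⌊1204487·133/10000⌋=16019; principal=80716-16019=64697; balance=1204487-64697=1139790
25. interest=⌊1139790·133/10000⌋=15159; principal=80716-15159=65557; balance=1139790-65557=1074233
26. interest=⌊1074233·133/10000⌋=14287; principal=80716-14287=66429; balance=1074233-66429=1007804
27. interest=⌊1007804·133/10000⌋=13403; principal=80716-13403=67313; balance=1007804-67313=940491
28. interest=⌊940491·133/10000⌋=12508; principal=80716-12508=68208; balance=940491-68208=872283
29. interest=⌊872283·133/10000⌋=11601; principal=80716-11601=69115; balance=872283-69115=803168
30. interest=⌊803168·133/10000⌋=10682; principal=80716-10682=70034; balance=803168-70034=733134
31. interest=⌊733134·133/10000⌋=9750; principal=80716-9750=70966; balance=733134-70966=662168
32. interest=⌊662168·133/10000⌋=8806; principal=80716-8806=71910; balance=662168-71910=590258
33. interest=⌊590258·133/10000⌋=7850; principal=80716-7850=72866; balance=590258-72866=517392
34. interest=⌊517392·133/10000⌋=6881; principal=80716-6881=73835; balance=517392-73835=443557
35. interest=⌊443557·133/10000⌋=5899; principal=80716-5899=74817; balance=443557-74817=368740
36. interest=⌊368740·133/10000⌋=4904; principal=80716-4904=75812; balance=368740-75812=292928
37. interest=⌊292928·133/10000⌋=3895; principal=80716-3895=76821; balance=292928-76821=216107
38. interest=⌊216107·133/10000⌋=2874; principal=80716-2874=77842; balance=216107-77842=138265
39. interest=⌊138265·133/10000⌋=1838; principal=80716-1838=78878; balance=138265-78878=59387
40. interest=⌊59387·133/10000⌋=789; principal=min(80716-789,59387)=59387; balance=59387-59387=0

1 32973 47743 2431481
2 32338 48378 2383103
3 31695 49021 2334082
4 31043 49673 2284409
5 30382 50334 2234075
6 29713 51003 2183072
7 29034 51682 2131390
8 28347 52369 2079021
9 27650 53066 2025955
10 26945 53771 1972184
11 26230 54486 1917698
12 25505 55211 1862487
13 24771 55945 1806542
14 24027 56689 1749853
15 23273 57443 1692410
16 22509 58207 1634203
17 21734 58982 1575221
18 20950 59766 1515455
19 20155 60561 1454894
20 19350 61366 1393528
21 18533 62183 1331345
22 17706 63010 1268335
23 16868 63848 1204487
24 16019 64697 1139790
25 15159 65557 1074233
26 14287 66429 1007804
27 13403 67313 940491
28 12508 68208 872283
29 11601 69115 803168
30 10682 70034 733134
31 9750 70966 662168
32 8806 71910 590258
33 7850 72866 517392
34 6881 73835 443557
35 5899 74817 368740
36 4904 75812 292928
37 3895 76821 216107
38 2874 77842 138265
39 1838 78878 59387
40 789 59387 0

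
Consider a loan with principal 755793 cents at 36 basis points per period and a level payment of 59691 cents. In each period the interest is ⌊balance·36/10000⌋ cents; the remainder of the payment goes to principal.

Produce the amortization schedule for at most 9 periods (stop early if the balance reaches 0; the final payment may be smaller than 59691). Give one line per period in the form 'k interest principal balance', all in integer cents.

1 2720 56971 698822
2 2515 57176 641646
3 2309 57382 584264
4 2103 57588 526676
5 1896 57795 468881
6 1687 58004 410877
7 1479 58212 352665
8 1269 58422 294243
9 1059 58632 235611

1. interest=⌊755793·36/10000⌋=2720; principal=59691-2720=56971; balance=755793-56971=698822
2. interest=⌊698822·36/10000⌋=2515; principal=59691-2515=57176; balance=698822-57176=641646
3. interest=⌊641646·36/10000⌋=2309; principal=59691-2309=57382; balance=641646-57382=584264
4. interest=⌊584264·36/10000⌋=2103; principal=59691-2103=57588; balance=584264-57588=526676
5. interest=⌊526676·36/10000⌋=1896; principal=59691-1896=57795; balance=526676-57795=468881
6. interest=⌊468881·36/10000⌋=1687; principal=59691-1687=58004; balance=468881-58004=410877
7. interest=⌊410877·36/10000⌋=1479; principal=59691-1479=58212; balance=410877-58212=352665
8. interest=⌊352665·36/10000⌋=1269; principal=59691-1269=58422; balance=352665-58422=294243
9. interest=⌊294243·36/10000⌋=1059; principal=59691-1059=58632; balance=294243-58632=235611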